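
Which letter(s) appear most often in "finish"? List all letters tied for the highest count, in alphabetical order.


Word: "finish"
Letter counts:
  'f': 1
  'h': 1
  'i': 2
  'n': 1
  's': 1
Maximum count = 2
Most frequent = 'i' (2 times each)


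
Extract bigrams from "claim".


Word: "claim" (length 5)
Number of bigrams = 5 - 2 + 1 = 4
  Position 0: "cl"
  Position 1: "la"
  Position 2: "ai"
  Position 3: "im"
Bigrams = "cl", "la", "ai", "im"


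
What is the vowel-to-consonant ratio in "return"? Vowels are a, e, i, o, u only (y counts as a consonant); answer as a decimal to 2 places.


Word: "return"
Vowels (a,e,i,o,u): 2
Consonants: 4
Ratio = 2/4
= 0.50


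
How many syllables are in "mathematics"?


Word: "mathematics"
Syllable breakdown: math-e-mat-ics
Counting: 4 parts
= 4 syllables


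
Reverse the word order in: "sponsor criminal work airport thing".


Original: "sponsor criminal work airport thing"
Words (1..n): sponsor | criminal | work | airport | thing
Reversed (n..1): thing | airport | work | criminal | sponsor
Result = "thing airport work criminal sponsor"


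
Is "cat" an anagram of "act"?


Word 1: "act" → sorted: act
Word 2: "cat" → sorted: act
Same letters? act == act
Anagram = Yes


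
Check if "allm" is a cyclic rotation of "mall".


Word: "mall", Candidate: "allm"
Method: check if candidate is substring of word+word
"mallmall" contains "allm"? Yes
Is rotation = Yes


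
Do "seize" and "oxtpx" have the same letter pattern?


Pattern of "seize": [0, 1, 2, 3, 1]
Pattern of "oxtpx": [0, 1, 2, 3, 1]
Patterns match
Same pattern = Yes


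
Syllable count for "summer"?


Word: "summer"
Syllable breakdown: sum / mer
Counting: 2 parts
= 2 syllables


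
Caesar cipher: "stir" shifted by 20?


Word: "stir"
Shift: 20
Each letter → (letter + shift) mod 26:
  's' (18) + 20 = 12 → 'm'
  't' (19) + 20 = 13 → 'n'
  'i' (8) + 20 = 2 → 'c'
  'r' (17) + 20 = 11 → 'l'
Result = "mncl"


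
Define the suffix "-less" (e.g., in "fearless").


Suffix: -less
As in: fearless -> fear + -less
Meaning = without


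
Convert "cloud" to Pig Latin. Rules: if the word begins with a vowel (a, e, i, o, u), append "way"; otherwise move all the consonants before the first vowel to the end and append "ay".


Word: "cloud"
Starts with consonant(s) → move to end, add 'ay'
Consonant cluster: "cl"
Pig Latin = "oudclay"


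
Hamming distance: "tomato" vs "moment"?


Comparing character by character (same length = 6):
  Pos 0: 't' vs 'm' !=
  Pos 1: 'o' vs 'o' =
  Pos 2: 'm' vs 'm' =
  Pos 3: 'a' vs 'e' !=
  Pos 4: 't' vs 'n' !=
  Pos 5: 'o' vs 't' !=
Hamming distance = 4


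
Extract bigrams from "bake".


Word: "bake" (length 4)
Number of bigrams = 4 - 2 + 1 = 3
  Position 0: "ba"
  Position 1: "ak"
  Position 2: "ke"
Bigrams = "ba", "ak", "ke"


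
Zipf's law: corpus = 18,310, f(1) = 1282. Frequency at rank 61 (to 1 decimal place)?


Zipf's law: f(r) = f(1) / r
f(1) = 1282
f(61) = 1282 / 61
= 21.0 occurrences


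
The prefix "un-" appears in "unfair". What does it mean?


Prefix: un-
Example: unfair = un- + fair
Meaning = not / reverse


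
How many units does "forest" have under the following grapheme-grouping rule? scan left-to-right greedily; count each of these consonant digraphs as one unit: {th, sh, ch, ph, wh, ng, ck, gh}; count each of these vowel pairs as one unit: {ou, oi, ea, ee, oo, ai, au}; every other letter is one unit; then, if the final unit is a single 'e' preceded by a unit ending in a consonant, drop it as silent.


Word: "forest" (6 letters)
Left-to-right scan:
  (1) 'f' (letter)
  (2) 'o' (letter)
  (3) 'r' (letter)
  (4) 'e' (letter)
  (5) 's' (letter)
  (6) 't' (letter)
Units from scan: 6
Sound units = 6 units


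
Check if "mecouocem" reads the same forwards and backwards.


Word: "mecouocem"
Reversed: "mecouocem"
Forward == Backward? mecouocem == mecouocem
Palindrome = Yes


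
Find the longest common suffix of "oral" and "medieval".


Word 1: "oral"
Word 2: "medieval"
Comparing from end:
  Pos -1: 'l' == 'l'
  Pos -2: 'a' == 'a'
  Pos -3: 'r' != 'v' (stop)
LCS = "al" (length 2)


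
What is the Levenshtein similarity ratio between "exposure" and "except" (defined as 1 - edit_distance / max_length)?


Word 1: "exposure" (length 8)
Word 2: "except" (length 6)
One optimal edit sequence:
  1. keep 'e'
  2. keep 'x'
  3. delete 'p'  (+1)
  4. delete 'o'  (+1)
  5. substitute 's' -> 'c'  (+1)
  6. substitute 'u' -> 'e'  (+1)
  7. substitute 'r' -> 'p'  (+1)
  8. substitute 'e' -> 't'  (+1)
Edit distance = 6
Max length = max(8, 6) = 8
Similarity = 1 - 6/8
= 0.2500


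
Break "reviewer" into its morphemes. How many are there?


Word: "reviewer"
Morphemes: re- / view / -er
Each morpheme carries meaning
= 3 morphemes


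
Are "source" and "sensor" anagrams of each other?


Word 1: "source" → sorted: ceorsu
Word 2: "sensor" → sorted: enorss
Same letters? ceorsu != enorss
Anagram = No


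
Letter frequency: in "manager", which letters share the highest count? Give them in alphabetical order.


Word: "manager"
Letter counts:
  'a': 2
  'e': 1
  'g': 1
  'm': 1
  'n': 1
  'r': 1
Maximum count = 2
Most frequent = 'a' (2 times each)


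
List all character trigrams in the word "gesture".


Word: "gesture" (length 7)
Number of trigrams = 7 - 3 + 1 = 5
  Position 0: "ges"
  Position 1: "est"
  Position 2: "stu"
  Position 3: "tur"
  Position 4: "ure"
Trigrams = "ges", "est", "stu", "tur", "ure"


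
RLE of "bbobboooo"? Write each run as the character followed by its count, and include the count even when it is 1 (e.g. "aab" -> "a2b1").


String: "bbobboooo"
Scanning for consecutive runs:
  'b' x 2
  'o' x 1
  'b' x 2
  'o' x 4
RLE = "b2o1b2o4"


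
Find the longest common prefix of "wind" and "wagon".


Word 1: "wind"
Word 2: "wagon"
Comparing from start:
  Pos 0: 'w' == 'w'
  Pos 1: 'i' != 'a' (stop)
LCP = "w" (length 1)


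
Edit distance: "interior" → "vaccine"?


Word 1: "interior" (length 8)
Word 2: "vaccine" (length 7)
One optimal edit sequence (insert/delete/substitute each cost 1):
  1. delete 'i'  (+1)
  2. substitute 'n' -> 'v'  (+1)
  3. substitute 't' -> 'a'  (+1)
  4. substitute 'e' -> 'c'  (+1)
  5. substitute 'r' -> 'c'  (+1)
  6. keep 'i'
  7. substitute 'o' -> 'n'  (+1)
  8. substitute 'r' -> 'e'  (+1)
Total edit operations: 7
Edit distance = 7


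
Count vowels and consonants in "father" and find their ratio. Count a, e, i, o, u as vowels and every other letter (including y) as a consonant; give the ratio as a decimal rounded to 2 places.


Word: "father"
Vowels (a,e,i,o,u): 2
Consonants: 4
Ratio = 2/4
= 0.50


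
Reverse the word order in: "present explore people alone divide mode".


Original: "present explore people alone divide mode"
Words (1..n): present | explore | people | alone | divide | mode
Reversed (n..1): mode | divide | alone | people | explore | present
Result = "mode divide alone people explore present"


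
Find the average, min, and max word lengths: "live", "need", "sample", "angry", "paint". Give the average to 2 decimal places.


Lengths: "live"=4, "need"=4, "sample"=6, "angry"=5, "paint"=5
Sum = 24, Count = 5
Average = 24/5 = 4.80
= avg=4.80, min=4, max=6


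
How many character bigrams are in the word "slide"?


Word: "slide" (length 5)
Number of 2-grams = length - 2 + 1 = 5 - 2 + 1
= 4


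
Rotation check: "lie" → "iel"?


Word: "lie", Candidate: "iel"
Method: check if candidate is substring of word+word
"lielie" contains "iel"? Yes
Is rotation = Yes


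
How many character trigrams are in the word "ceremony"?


Word: "ceremony" (length 8)
Number of 3-grams = length - 3 + 1 = 8 - 3 + 1
= 6


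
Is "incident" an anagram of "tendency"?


Word 1: "tendency" → sorted: cdeennty
Word 2: "incident" → sorted: cdeiinnt
Same letters? cdeennty != cdeiinnt
Anagram = No


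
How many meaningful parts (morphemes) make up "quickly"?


Word: "quickly"
Morphemes: quick | -ly
Each morpheme carries meaning
= 2 morphemes


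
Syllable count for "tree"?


Word: "tree"
Syllable breakdown: tree
Counting: 1 part
= 1 syllable


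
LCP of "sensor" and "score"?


Word 1: "sensor"
Word 2: "score"
Comparing from start:
  Pos 0: 's' == 's'
  Pos 1: 'e' != 'c' (stop)
LCP = "s" (length 1)


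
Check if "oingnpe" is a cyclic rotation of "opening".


Word: "opening", Candidate: "oingnpe"
Method: check if candidate is substring of word+word
"openingopening" contains "oingnpe"? No
Is rotation = No


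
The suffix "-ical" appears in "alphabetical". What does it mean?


Suffix: -ical
Example: alphabetical (alphabet + -ical)
Meaning = relating to


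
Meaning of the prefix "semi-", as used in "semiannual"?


Prefix: semi-
Example: semiannual (semi- + annual)
Meaning = half


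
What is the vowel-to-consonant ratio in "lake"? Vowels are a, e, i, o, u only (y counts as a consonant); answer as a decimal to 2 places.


Word: "lake"
Vowels (a,e,i,o,u): 2
Consonants: 2
Ratio = 2/2
= 1.00


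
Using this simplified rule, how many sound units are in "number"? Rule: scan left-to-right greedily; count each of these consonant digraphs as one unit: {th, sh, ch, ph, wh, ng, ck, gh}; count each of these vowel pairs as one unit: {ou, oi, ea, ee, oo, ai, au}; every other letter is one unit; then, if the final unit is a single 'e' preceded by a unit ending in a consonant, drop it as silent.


Word: "number" (6 letters)
Left-to-right scan:
  [1] 'n' (letter)
  [2] 'u' (letter)
  [3] 'm' (letter)
  [4] 'b' (letter)
  [5] 'e' (letter)
  [6] 'r' (letter)
Units from scan: 6
Sound units = 6 units


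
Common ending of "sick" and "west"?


Word 1: "sick"
Word 2: "west"
Comparing from end:
  Pos -1: 'k' != 't' (stop)
LCS = "" (length 0)


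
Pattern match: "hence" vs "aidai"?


Pattern of "hence": [0, 1, 2, 3, 1]
Pattern of "aidai": [0, 1, 2, 0, 1]
Patterns do not match
Same pattern = No


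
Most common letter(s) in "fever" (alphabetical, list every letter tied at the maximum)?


Word: "fever"
Letter counts:
  'e': 2
  'f': 1
  'r': 1
  'v': 1
Maximum count = 2
Most frequent = 'e' (2 times each)


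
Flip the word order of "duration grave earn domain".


Original: "duration grave earn domain"
Words (1..n): duration | grave | earn | domain
Reversed (n..1): domain | earn | grave | duration
Result = "domain earn grave duration"


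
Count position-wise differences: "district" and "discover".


Comparing character by character (same length = 8):
  Pos 0: 'd' vs 'd' =
  Pos 1: 'i' vs 'i' =
  Pos 2: 's' vs 's' =
  Pos 3: 't' vs 'c' !=
  Pos 4: 'r' vs 'o' !=
  Pos 5: 'i' vs 'v' !=
  Pos 6: 'c' vs 'e' !=
  Pos 7: 't' vs 'r' !=
Hamming distance = 5


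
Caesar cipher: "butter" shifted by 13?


Word: "butter"
Shift: 13
Each letter → (letter + shift) mod 26:
  'b' (1) + 13 = 14 → 'o'
  'u' (20) + 13 = 7 → 'h'
  't' (19) + 13 = 6 → 'g'
  't' (19) + 13 = 6 → 'g'
  'e' (4) + 13 = 17 → 'r'
  'r' (17) + 13 = 4 → 'e'
Result = "ohggre"


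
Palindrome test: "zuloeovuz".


Word: "zuloeovuz"
Reversed: "zuvoeoluz"
Forward == Backward? zuloeovuz != zuvoeoluz
Palindrome = No


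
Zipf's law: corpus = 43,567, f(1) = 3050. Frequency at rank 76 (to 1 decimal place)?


Zipf's law: f(r) = f(1) / r
f(1) = 3050
f(76) = 3050 / 76
= 40.1 occurrences


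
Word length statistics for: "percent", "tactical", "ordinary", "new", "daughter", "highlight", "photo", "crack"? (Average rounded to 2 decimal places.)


Lengths: "percent"=7, "tactical"=8, "ordinary"=8, "new"=3, "daughter"=8, "highlight"=9, "photo"=5, "crack"=5
Sum = 53, Count = 8
Average = 53/8 = 6.63
= avg=6.63, min=3, max=9


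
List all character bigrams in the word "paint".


Word: "paint" (length 5)
Number of bigrams = 5 - 2 + 1 = 4
  Position 0: "pa"
  Position 1: "ai"
  Position 2: "in"
  Position 3: "nt"
Bigrams = "pa", "ai", "in", "nt"


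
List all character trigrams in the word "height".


Word: "height" (length 6)
Number of trigrams = 6 - 3 + 1 = 4
  Position 0: "hei"
  Position 1: "eig"
  Position 2: "igh"
  Position 3: "ght"
Trigrams = "hei", "eig", "igh", "ght"


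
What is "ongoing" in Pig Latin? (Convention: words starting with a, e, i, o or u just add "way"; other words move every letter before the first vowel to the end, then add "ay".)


Word: "ongoing"
Starts with vowel → add 'way'
Pig Latin = "ongoingway"


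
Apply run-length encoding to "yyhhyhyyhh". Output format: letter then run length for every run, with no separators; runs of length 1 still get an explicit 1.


String: "yyhhyhyyhh"
Scanning for consecutive runs:
  'y' x 2
  'h' x 2
  'y' x 1
  'h' x 1
  'y' x 2
  'h' x 2
RLE = "y2h2y1h1y2h2"


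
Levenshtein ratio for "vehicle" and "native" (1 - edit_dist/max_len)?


Word 1: "vehicle" (length 7)
Word 2: "native" (length 6)
One optimal edit sequence:
  1. substitute 'v' -> 'n'  (+1)
  2. substitute 'e' -> 'a'  (+1)
  3. substitute 'h' -> 't'  (+1)
  4. keep 'i'
  5. delete 'c'  (+1)
  6. substitute 'l' -> 'v'  (+1)
  7. keep 'e'
Edit distance = 5
Max length = max(7, 6) = 7
Similarity = 1 - 5/7
= 0.2857


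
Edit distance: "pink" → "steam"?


Word 1: "pink" (length 4)
Word 2: "steam" (length 5)
One optimal edit sequence (insert/delete/substitute each cost 1):
  1. insert 's'  (+1)
  2. substitute 'p' -> 't'  (+1)
  3. substitute 'i' -> 'e'  (+1)
  4. substitute 'n' -> 'a'  (+1)
  5. substitute 'k' -> 'm'  (+1)
Total edit operations: 5
Edit distance = 5


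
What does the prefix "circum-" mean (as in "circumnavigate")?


Prefix: circum-
Example: circumnavigate = circum- + navigate
Meaning = around


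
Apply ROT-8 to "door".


Word: "door"
Shift: 8
Each letter → (letter + shift) mod 26:
  'd' (3) + 8 = 11 → 'l'
  'o' (14) + 8 = 22 → 'w'
  'o' (14) + 8 = 22 → 'w'
  'r' (17) + 8 = 25 → 'z'
Result = "lwwz"


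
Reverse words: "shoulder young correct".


Original: "shoulder young correct"
Words (1..n): shoulder | young | correct
Reversed (n..1): correct | young | shoulder
Result = "correct young shoulder"


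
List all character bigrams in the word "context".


Word: "context" (length 7)
Number of bigrams = 7 - 2 + 1 = 6
  Position 0: "co"
  Position 1: "on"
  Position 2: "nt"
  Position 3: "te"
  Position 4: "ex"
  Position 5: "xt"
Bigrams = "co", "on", "nt", "te", "ex", "xt"


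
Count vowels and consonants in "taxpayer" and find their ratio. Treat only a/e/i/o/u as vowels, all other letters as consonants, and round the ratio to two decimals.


Word: "taxpayer"
Vowels (a,e,i,o,u): 3
Consonants: 5
Ratio = 3/5
= 0.60


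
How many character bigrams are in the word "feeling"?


Word: "feeling" (length 7)
Number of 2-grams = length - 2 + 1 = 7 - 2 + 1
= 6


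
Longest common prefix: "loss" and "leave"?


Word 1: "loss"
Word 2: "leave"
Comparing from start:
  Pos 0: 'l' == 'l'
  Pos 1: 'o' != 'e' (stop)
LCP = "l" (length 1)


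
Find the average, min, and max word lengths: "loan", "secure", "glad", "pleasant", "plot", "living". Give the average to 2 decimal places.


Lengths: "loan"=4, "secure"=6, "glad"=4, "pleasant"=8, "plot"=4, "living"=6
Sum = 32, Count = 6
Average = 32/6 = 5.33
= avg=5.33, min=4, max=8


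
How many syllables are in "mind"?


Word: "mind"
Syllable breakdown: mind
Counting: 1 part
= 1 syllable


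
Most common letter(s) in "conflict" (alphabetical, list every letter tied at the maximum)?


Word: "conflict"
Letter counts:
  'c': 2
  'f': 1
  'i': 1
  'l': 1
  'n': 1
  'o': 1
  't': 1
Maximum count = 2
Most frequent = 'c' (2 times each)


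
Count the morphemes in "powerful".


Word: "powerful"
Morphemes: power / -ful
Each morpheme carries meaning
= 2 morphemes


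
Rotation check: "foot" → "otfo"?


Word: "foot", Candidate: "otfo"
Method: check if candidate is substring of word+word
"footfoot" contains "otfo"? Yes
Is rotation = Yes


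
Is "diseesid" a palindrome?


Word: "diseesid"
Reversed: "diseesid"
Forward == Backward? diseesid == diseesid
Palindrome = Yes


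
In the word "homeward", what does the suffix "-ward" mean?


Suffix: -ward
Example: homeward = home + -ward
Meaning = in the direction of


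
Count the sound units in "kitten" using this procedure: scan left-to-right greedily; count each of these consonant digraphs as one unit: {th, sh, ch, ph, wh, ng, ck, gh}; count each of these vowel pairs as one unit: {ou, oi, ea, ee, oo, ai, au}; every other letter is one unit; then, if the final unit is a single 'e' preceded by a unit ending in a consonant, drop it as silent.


Word: "kitten" (6 letters)
Left-to-right scan:
  1. 'k' (letter)
  2. 'i' (letter)
  3. 't' (letter)
  4. 't' (letter)
  5. 'e' (letter)
  6. 'n' (letter)
Units from scan: 6
Sound units = 6 units


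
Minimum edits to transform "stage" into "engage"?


Word 1: "stage" (length 5)
Word 2: "engage" (length 6)
One optimal edit sequence (insert/delete/substitute each cost 1):
  1. insert 'e'  (+1)
  2. substitute 's' -> 'n'  (+1)
  3. substitute 't' -> 'g'  (+1)
  4. keep 'a'
  5. keep 'g'
  6. keep 'e'
Total edit operations: 3
Edit distance = 3


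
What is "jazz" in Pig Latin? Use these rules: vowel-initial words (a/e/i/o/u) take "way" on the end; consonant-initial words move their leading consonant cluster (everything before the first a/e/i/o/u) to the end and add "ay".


Word: "jazz"
Starts with consonant(s) → move to end, add 'ay'
Consonant cluster: "j"
Pig Latin = "azzjay"


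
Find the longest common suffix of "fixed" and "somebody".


Word 1: "fixed"
Word 2: "somebody"
Comparing from end:
  Pos -1: 'd' != 'y' (stop)
LCS = "" (length 0)


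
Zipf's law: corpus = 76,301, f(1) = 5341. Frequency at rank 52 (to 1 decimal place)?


Zipf's law: f(r) = f(1) / r
f(1) = 5341
f(52) = 5341 / 52
= 102.7 occurrences


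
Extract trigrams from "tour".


Word: "tour" (length 4)
Number of trigrams = 4 - 3 + 1 = 2
  Position 0: "tou"
  Position 1: "our"
Trigrams = "tou", "our"


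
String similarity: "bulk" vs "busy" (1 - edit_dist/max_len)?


Word 1: "bulk" (length 4)
Word 2: "busy" (length 4)
One optimal edit sequence:
  1. keep 'b'
  2. keep 'u'
  3. substitute 'l' -> 's'  (+1)
  4. substitute 'k' -> 'y'  (+1)
Edit distance = 2
Max length = max(4, 4) = 4
Similarity = 1 - 2/4
= 0.5000


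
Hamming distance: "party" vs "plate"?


Comparing character by character (same length = 5):
  Pos 0: 'p' vs 'p' =
  Pos 1: 'a' vs 'l' !=
  Pos 2: 'r' vs 'a' !=
  Pos 3: 't' vs 't' =
  Pos 4: 'y' vs 'e' !=
Hamming distance = 3


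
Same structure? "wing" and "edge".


Pattern of "wing": [0, 1, 2, 3]
Pattern of "edge": [0, 1, 2, 0]
Patterns do not match
Same pattern = No


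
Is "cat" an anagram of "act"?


Word 1: "act" → sorted: act
Word 2: "cat" → sorted: act
Same letters? act == act
Anagram = Yes


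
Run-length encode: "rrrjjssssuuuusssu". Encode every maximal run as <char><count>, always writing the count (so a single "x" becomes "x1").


String: "rrrjjssssuuuusssu"
Scanning for consecutive runs:
  'r' x 3
  'j' x 2
  's' x 4
  'u' x 4
  's' x 3
  'u' x 1
RLE = "r3j2s4u4s3u1"


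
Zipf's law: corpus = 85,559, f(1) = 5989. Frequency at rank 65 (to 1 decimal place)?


Zipf's law: f(r) = f(1) / r
f(1) = 5989
f(65) = 5989 / 65
= 92.1 occurrences


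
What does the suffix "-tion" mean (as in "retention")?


Suffix: -tion
As in: retention -> retain + -tion, with a spelling change
Meaning = act or process


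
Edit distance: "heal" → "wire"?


Word 1: "heal" (length 4)
Word 2: "wire" (length 4)
One optimal edit sequence (insert/delete/substitute each cost 1):
  1. substitute 'h' -> 'w'  (+1)
  2. substitute 'e' -> 'i'  (+1)
  3. substitute 'a' -> 'r'  (+1)
  4. substitute 'l' -> 'e'  (+1)
Total edit operations: 4
Edit distance = 4


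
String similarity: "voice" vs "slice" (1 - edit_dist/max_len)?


Word 1: "voice" (length 5)
Word 2: "slice" (length 5)
One optimal edit sequence:
  1. substitute 'v' -> 's'  (+1)
  2. substitute 'o' -> 'l'  (+1)
  3. keep 'i'
  4. keep 'c'
  5. keep 'e'
Edit distance = 2
Max length = max(5, 5) = 5
Similarity = 1 - 2/5
= 0.6000


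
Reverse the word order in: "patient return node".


Original: "patient return node"
Words (1..n): patient | return | node
Reversed (n..1): node | return | patient
Result = "node return patient"


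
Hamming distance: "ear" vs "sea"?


Comparing character by character (same length = 3):
  Pos 0: 'e' vs 's' !=
  Pos 1: 'a' vs 'e' !=
  Pos 2: 'r' vs 'a' !=
Hamming distance = 3


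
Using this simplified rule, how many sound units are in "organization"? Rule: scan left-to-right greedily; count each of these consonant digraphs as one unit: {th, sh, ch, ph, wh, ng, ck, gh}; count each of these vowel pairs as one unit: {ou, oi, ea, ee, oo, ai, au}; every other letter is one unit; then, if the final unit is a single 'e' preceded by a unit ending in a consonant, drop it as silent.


Word: "organization" (12 letters)
Left-to-right scan:
  [1] 'o' (letter)
  [2] 'r' (letter)
  [3] 'g' (letter)
  [4] 'a' (letter)
  [5] 'n' (letter)
  [6] 'i' (letter)
  [7] 'z' (letter)
  [8] 'a' (letter)
  [9] 't' (letter)
  [10] 'i' (letter)
  [11] 'o' (letter)
  [12] 'n' (letter)
Units from scan: 12
Sound units = 12 units


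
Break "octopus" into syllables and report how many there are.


Word: "octopus"
Syllable breakdown: oc / to / pus
Counting: 3 parts
= 3 syllables


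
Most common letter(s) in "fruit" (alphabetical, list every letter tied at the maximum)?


Word: "fruit"
Letter counts:
  'f': 1
  'i': 1
  'r': 1
  't': 1
  'u': 1
Maximum count = 1
Most frequent = 'f', 'i', 'r', 't', 'u' (1 time each)


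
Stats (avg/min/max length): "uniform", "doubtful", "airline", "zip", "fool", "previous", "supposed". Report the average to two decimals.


Lengths: "uniform"=7, "doubtful"=8, "airline"=7, "zip"=3, "fool"=4, "previous"=8, "supposed"=8
Sum = 45, Count = 7
Average = 45/7 = 6.43
= avg=6.43, min=3, max=8


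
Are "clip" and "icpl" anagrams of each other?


Word 1: "clip" → sorted: cilp
Word 2: "icpl" → sorted: cilp
Same letters? cilp == cilp
Anagram = Yes


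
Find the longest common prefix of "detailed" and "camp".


Word 1: "detailed"
Word 2: "camp"
Comparing from start:
  Pos 0: 'd' != 'c' (stop)
LCP = "" (length 0)


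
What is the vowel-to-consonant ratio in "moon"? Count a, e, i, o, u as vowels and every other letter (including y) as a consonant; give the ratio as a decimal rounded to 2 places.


Word: "moon"
Vowels (a,e,i,o,u): 2
Consonants: 2
Ratio = 2/2
= 1.00


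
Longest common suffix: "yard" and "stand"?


Word 1: "yard"
Word 2: "stand"
Comparing from end:
  Pos -1: 'd' == 'd'
  Pos -2: 'r' != 'n' (stop)
LCS = "d" (length 1)


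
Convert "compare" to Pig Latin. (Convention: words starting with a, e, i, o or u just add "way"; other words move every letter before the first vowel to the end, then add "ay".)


Word: "compare"
Starts with consonant(s) → move to end, add 'ay'
Consonant cluster: "c"
Pig Latin = "omparecay"


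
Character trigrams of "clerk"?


Word: "clerk" (length 5)
Number of trigrams = 5 - 3 + 1 = 3
  Position 0: "cle"
  Position 1: "ler"
  Position 2: "erk"
Trigrams = "cle", "ler", "erk"


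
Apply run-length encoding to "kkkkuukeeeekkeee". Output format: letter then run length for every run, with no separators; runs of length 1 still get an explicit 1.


String: "kkkkuukeeeekkeee"
Scanning for consecutive runs:
  'k' x 4
  'u' x 2
  'k' x 1
  'e' x 4
  'k' x 2
  'e' x 3
RLE = "k4u2k1e4k2e3"


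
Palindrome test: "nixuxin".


Word: "nixuxin"
Reversed: "nixuxin"
Forward == Backward? nixuxin == nixuxin
Palindrome = Yes


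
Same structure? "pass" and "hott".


Pattern of "pass": [0, 1, 2, 2]
Pattern of "hott": [0, 1, 2, 2]
Patterns match
Same pattern = Yes


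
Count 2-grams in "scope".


Word: "scope" (length 5)
Number of 2-grams = length - 2 + 1 = 5 - 2 + 1
= 4


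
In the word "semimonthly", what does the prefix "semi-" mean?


Prefix: semi-
As in: semimonthly -> semi- + monthly
Meaning = half


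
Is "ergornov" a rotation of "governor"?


Word: "governor", Candidate: "ergornov"
Method: check if candidate is substring of word+word
"governorgovernor" contains "ergornov"? No
Is rotation = No


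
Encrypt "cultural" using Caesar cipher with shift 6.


Word: "cultural"
Shift: 6
Each letter → (letter + shift) mod 26:
  'c' (2) + 6 = 8 → 'i'
  'u' (20) + 6 = 0 → 'a'
  'l' (11) + 6 = 17 → 'r'
  't' (19) + 6 = 25 → 'z'
  'u' (20) + 6 = 0 → 'a'
  'r' (17) + 6 = 23 → 'x'
  'a' (0) + 6 = 6 → 'g'
  'l' (11) + 6 = 17 → 'r'
Result = "iarzaxgr"


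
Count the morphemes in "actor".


Word: "actor"
Morphemes: act | -or
Each morpheme carries meaning
= 2 morphemes


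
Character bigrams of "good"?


Word: "good" (length 4)
Number of bigrams = 4 - 2 + 1 = 3
  Position 0: "go"
  Position 1: "oo"
  Position 2: "od"
Bigrams = "go", "oo", "od"


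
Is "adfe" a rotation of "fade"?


Word: "fade", Candidate: "adfe"
Method: check if candidate is substring of word+word
"fadefade" contains "adfe"? No
Is rotation = No


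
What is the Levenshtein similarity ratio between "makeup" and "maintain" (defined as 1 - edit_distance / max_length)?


Word 1: "makeup" (length 6)
Word 2: "maintain" (length 8)
One optimal edit sequence:
  1. keep 'm'
  2. keep 'a'
  3. insert 'i'  (+1)
  4. insert 'n'  (+1)
  5. substitute 'k' -> 't'  (+1)
  6. substitute 'e' -> 'a'  (+1)
  7. substitute 'u' -> 'i'  (+1)
  8. substitute 'p' -> 'n'  (+1)
Edit distance = 6
Max length = max(6, 8) = 8
Similarity = 1 - 6/8
= 0.2500


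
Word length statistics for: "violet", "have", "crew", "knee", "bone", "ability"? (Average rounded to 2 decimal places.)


Lengths: "violet"=6, "have"=4, "crew"=4, "knee"=4, "bone"=4, "ability"=7
Sum = 29, Count = 6
Average = 29/6 = 4.83
= avg=4.83, min=4, max=7


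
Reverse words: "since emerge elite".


Original: "since emerge elite"
Words (1..n): since | emerge | elite
Reversed (n..1): elite | emerge | since
Result = "elite emerge since"


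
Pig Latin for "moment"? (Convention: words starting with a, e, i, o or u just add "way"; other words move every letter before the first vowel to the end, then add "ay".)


Word: "moment"
Starts with consonant(s) → move to end, add 'ay'
Consonant cluster: "m"
Pig Latin = "omentmay"


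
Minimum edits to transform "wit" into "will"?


Word 1: "wit" (length 3)
Word 2: "will" (length 4)
One optimal edit sequence (insert/delete/substitute each cost 1):
  1. keep 'w'
  2. keep 'i'
  3. insert 'l'  (+1)
  4. substitute 't' -> 'l'  (+1)
Total edit operations: 2
Edit distance = 2


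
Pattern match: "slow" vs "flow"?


Pattern of "slow": [0, 1, 2, 3]
Pattern of "flow": [0, 1, 2, 3]
Patterns match
Same pattern = Yes


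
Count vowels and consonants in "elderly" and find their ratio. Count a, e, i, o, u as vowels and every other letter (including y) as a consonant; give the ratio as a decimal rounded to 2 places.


Word: "elderly"
Vowels (a,e,i,o,u): 2
Consonants: 5
Ratio = 2/5
= 0.40


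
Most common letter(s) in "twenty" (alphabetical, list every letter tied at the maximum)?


Word: "twenty"
Letter counts:
  'e': 1
  'n': 1
  't': 2
  'w': 1
  'y': 1
Maximum count = 2
Most frequent = 't' (2 times each)


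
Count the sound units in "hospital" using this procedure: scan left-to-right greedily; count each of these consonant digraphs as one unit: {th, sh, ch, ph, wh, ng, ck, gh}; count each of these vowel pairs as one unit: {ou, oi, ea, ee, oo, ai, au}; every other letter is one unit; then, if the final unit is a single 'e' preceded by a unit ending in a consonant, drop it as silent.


Word: "hospital" (8 letters)
Left-to-right scan:
  1. 'h' (letter)
  2. 'o' (letter)
  3. 's' (letter)
  4. 'p' (letter)
  5. 'i' (letter)
  6. 't' (letter)
  7. 'a' (letter)
  8. 'l' (letter)
Units from scan: 8
Sound units = 8 units


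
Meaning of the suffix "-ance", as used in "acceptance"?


Suffix: -ance
Example: acceptance = accept + -ance
Meaning = state of


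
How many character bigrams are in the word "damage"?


Word: "damage" (length 6)
Number of 2-grams = length - 2 + 1 = 6 - 2 + 1
= 5


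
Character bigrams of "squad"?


Word: "squad" (length 5)
Number of bigrams = 5 - 2 + 1 = 4
  Position 0: "sq"
  Position 1: "qu"
  Position 2: "ua"
  Position 3: "ad"
Bigrams = "sq", "qu", "ua", "ad"


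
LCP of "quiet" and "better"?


Word 1: "quiet"
Word 2: "better"
Comparing from start:
  Pos 0: 'q' != 'b' (stop)
LCP = "" (length 0)


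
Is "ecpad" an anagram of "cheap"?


Word 1: "cheap" → sorted: acehp
Word 2: "ecpad" → sorted: acdep
Same letters? acehp != acdep
Anagram = No


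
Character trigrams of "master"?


Word: "master" (length 6)
Number of trigrams = 6 - 3 + 1 = 4
  Position 0: "mas"
  Position 1: "ast"
  Position 2: "ste"
  Position 3: "ter"
Trigrams = "mas", "ast", "ste", "ter"


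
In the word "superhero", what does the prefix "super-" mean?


Prefix: super-
As in: superhero -> super- + hero
Meaning = above / beyond


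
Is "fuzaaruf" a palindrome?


Word: "fuzaaruf"
Reversed: "furaazuf"
Forward == Backward? fuzaaruf != furaazuf
Palindrome = No


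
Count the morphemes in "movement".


Word: "movement"
Morphemes: move / -ment
Each morpheme carries meaning
= 2 morphemes


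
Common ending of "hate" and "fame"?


Word 1: "hate"
Word 2: "fame"
Comparing from end:
  Pos -1: 'e' == 'e'
  Pos -2: 't' != 'm' (stop)
LCS = "e" (length 1)


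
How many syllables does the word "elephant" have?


Word: "elephant"
Syllable breakdown: el / e / phant
Counting: 3 parts
= 3 syllables


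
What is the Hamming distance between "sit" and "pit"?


Comparing character by character (same length = 3):
  Pos 0: 's' vs 'p' !=
  Pos 1: 'i' vs 'i' =
  Pos 2: 't' vs 't' =
Hamming distance = 1


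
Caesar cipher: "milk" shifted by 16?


Word: "milk"
Shift: 16
Each letter → (letter + shift) mod 26:
  'm' (12) + 16 = 2 → 'c'
  'i' (8) + 16 = 24 → 'y'
  'l' (11) + 16 = 1 → 'b'
  'k' (10) + 16 = 0 → 'a'
Result = "cyba"


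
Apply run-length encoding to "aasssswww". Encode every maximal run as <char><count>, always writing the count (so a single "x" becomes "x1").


String: "aasssswww"
Scanning for consecutive runs:
  'a' x 2
  's' x 4
  'w' x 3
RLE = "a2s4w3"


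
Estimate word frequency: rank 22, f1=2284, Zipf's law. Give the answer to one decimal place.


Zipf's law: f(r) = f(1) / r
f(1) = 2284
f(22) = 2284 / 22
= 103.8 occurrences


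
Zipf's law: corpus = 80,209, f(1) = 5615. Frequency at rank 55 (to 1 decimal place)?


Zipf's law: f(r) = f(1) / r
f(1) = 5615
f(55) = 5615 / 55
= 102.1 occurrences


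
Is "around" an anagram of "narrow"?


Word 1: "narrow" → sorted: anorrw
Word 2: "around" → sorted: adnoru
Same letters? anorrw != adnoru
Anagram = No


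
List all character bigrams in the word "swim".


Word: "swim" (length 4)
Number of bigrams = 4 - 2 + 1 = 3
  Position 0: "sw"
  Position 1: "wi"
  Position 2: "im"
Bigrams = "sw", "wi", "im"


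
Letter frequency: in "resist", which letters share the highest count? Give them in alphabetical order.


Word: "resist"
Letter counts:
  'e': 1
  'i': 1
  'r': 1
  's': 2
  't': 1
Maximum count = 2
Most frequent = 's' (2 times each)


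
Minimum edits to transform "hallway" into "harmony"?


Word 1: "hallway" (length 7)
Word 2: "harmony" (length 7)
One optimal edit sequence (insert/delete/substitute each cost 1):
  1. keep 'h'
  2. keep 'a'
  3. substitute 'l' -> 'r'  (+1)
  4. substitute 'l' -> 'm'  (+1)
  5. substitute 'w' -> 'o'  (+1)
  6. substitute 'a' -> 'n'  (+1)
  7. keep 'y'
Total edit operations: 4
Edit distance = 4


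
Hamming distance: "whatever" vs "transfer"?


Comparing character by character (same length = 8):
  Pos 0: 'w' vs 't' !=
  Pos 1: 'h' vs 'r' !=
  Pos 2: 'a' vs 'a' =
  Pos 3: 't' vs 'n' !=
  Pos 4: 'e' vs 's' !=
  Pos 5: 'v' vs 'f' !=
  Pos 6: 'e' vs 'e' =
  Pos 7: 'r' vs 'r' =
Hamming distance = 5


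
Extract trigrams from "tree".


Word: "tree" (length 4)
Number of trigrams = 4 - 3 + 1 = 2
  Position 0: "tre"
  Position 1: "ree"
Trigrams = "tre", "ree"


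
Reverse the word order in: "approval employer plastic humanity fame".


Original: "approval employer plastic humanity fame"
Words (1..n): approval | employer | plastic | humanity | fame
Reversed (n..1): fame | humanity | plastic | employer | approval
Result = "fame humanity plastic employer approval"


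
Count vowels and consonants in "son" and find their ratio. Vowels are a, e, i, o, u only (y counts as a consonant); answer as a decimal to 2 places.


Word: "son"
Vowels (a,e,i,o,u): 1
Consonants: 2
Ratio = 1/2
= 0.50


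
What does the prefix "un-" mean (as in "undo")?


Prefix: un-
Example: undo = un- + do
Meaning = not / reverse


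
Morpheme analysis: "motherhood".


Word: "motherhood"
Morphemes: mother | -hood
Each morpheme carries meaning
= 2 morphemes


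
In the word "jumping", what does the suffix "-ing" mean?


Suffix: -ing
Example: jumping (jump + -ing)
Meaning = present participle


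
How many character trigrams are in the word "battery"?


Word: "battery" (length 7)
Number of 3-grams = length - 3 + 1 = 7 - 3 + 1
= 5


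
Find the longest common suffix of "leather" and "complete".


Word 1: "leather"
Word 2: "complete"
Comparing from end:
  Pos -1: 'r' != 'e' (stop)
LCS = "" (length 0)


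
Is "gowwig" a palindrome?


Word: "gowwig"
Reversed: "giwwog"
Forward == Backward? gowwig != giwwog
Palindrome = No


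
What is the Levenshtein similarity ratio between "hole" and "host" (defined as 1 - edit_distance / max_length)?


Word 1: "hole" (length 4)
Word 2: "host" (length 4)
One optimal edit sequence:
  1. keep 'h'
  2. keep 'o'
  3. substitute 'l' -> 's'  (+1)
  4. substitute 'e' -> 't'  (+1)
Edit distance = 2
Max length = max(4, 4) = 4
Similarity = 1 - 2/4
= 0.5000


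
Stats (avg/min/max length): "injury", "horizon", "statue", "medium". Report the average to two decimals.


Lengths: "injury"=6, "horizon"=7, "statue"=6, "medium"=6
Sum = 25, Count = 4
Average = 25/4 = 6.25
= avg=6.25, min=6, max=7


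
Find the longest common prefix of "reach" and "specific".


Word 1: "reach"
Word 2: "specific"
Comparing from start:
  Pos 0: 'r' != 's' (stop)
LCP = "" (length 0)


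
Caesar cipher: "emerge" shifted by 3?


Word: "emerge"
Shift: 3
Each letter → (letter + shift) mod 26:
  'e' (4) + 3 = 7 → 'h'
  'm' (12) + 3 = 15 → 'p'
  'e' (4) + 3 = 7 → 'h'
  'r' (17) + 3 = 20 → 'u'
  'g' (6) + 3 = 9 → 'j'
  'e' (4) + 3 = 7 → 'h'
Result = "hphujh"


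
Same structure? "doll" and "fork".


Pattern of "doll": [0, 1, 2, 2]
Pattern of "fork": [0, 1, 2, 3]
Patterns do not match
Same pattern = No


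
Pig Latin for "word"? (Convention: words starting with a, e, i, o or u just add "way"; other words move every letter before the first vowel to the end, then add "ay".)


Word: "word"
Starts with consonant(s) → move to end, add 'ay'
Consonant cluster: "w"
Pig Latin = "ordway"


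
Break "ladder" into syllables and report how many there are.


Word: "ladder"
Syllable breakdown: lad-der
Counting: 2 parts
= 2 syllables


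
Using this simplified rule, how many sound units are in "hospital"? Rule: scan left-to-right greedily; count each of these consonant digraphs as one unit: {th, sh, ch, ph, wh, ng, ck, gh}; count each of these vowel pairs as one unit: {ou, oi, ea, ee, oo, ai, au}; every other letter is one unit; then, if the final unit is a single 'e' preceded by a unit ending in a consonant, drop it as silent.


Word: "hospital" (8 letters)
Left-to-right scan:
  1. 'h' (letter)
  2. 'o' (letter)
  3. 's' (letter)
  4. 'p' (letter)
  5. 'i' (letter)
  6. 't' (letter)
  7. 'a' (letter)
  8. 'l' (letter)
Units from scan: 8
Sound units = 8 units


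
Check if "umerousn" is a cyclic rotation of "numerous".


Word: "numerous", Candidate: "umerousn"
Method: check if candidate is substring of word+word
"numerousnumerous" contains "umerousn"? Yes
Is rotation = Yes


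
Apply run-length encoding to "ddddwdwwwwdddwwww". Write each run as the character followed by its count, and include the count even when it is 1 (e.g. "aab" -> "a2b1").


String: "ddddwdwwwwdddwwww"
Scanning for consecutive runs:
  'd' x 4
  'w' x 1
  'd' x 1
  'w' x 4
  'd' x 3
  'w' x 4
RLE = "d4w1d1w4d3w4"


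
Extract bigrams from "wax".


Word: "wax" (length 3)
Number of bigrams = 3 - 2 + 1 = 2
  Position 0: "wa"
  Position 1: "ax"
Bigrams = "wa", "ax"


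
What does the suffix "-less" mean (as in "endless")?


Suffix: -less
As in: endless -> end + -less
Meaning = without


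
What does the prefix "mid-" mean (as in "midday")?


Prefix: mid-
As in: midday -> mid- + day
Meaning = middle


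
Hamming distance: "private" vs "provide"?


Comparing character by character (same length = 7):
  Pos 0: 'p' vs 'p' =
  Pos 1: 'r' vs 'r' =
  Pos 2: 'i' vs 'o' !=
  Pos 3: 'v' vs 'v' =
  Pos 4: 'a' vs 'i' !=
  Pos 5: 't' vs 'd' !=
  Pos 6: 'e' vs 'e' =
Hamming distance = 3


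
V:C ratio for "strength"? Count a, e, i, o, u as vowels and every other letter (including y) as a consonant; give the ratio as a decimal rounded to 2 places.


Word: "strength"
Vowels (a,e,i,o,u): 1
Consonants: 7
Ratio = 1/7
= 0.14


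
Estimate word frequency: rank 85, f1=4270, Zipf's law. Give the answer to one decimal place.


Zipf's law: f(r) = f(1) / r
f(1) = 4270
f(85) = 4270 / 85
= 50.2 occurrences


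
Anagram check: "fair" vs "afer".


Word 1: "fair" → sorted: afir
Word 2: "afer" → sorted: aefr
Same letters? afir != aefr
Anagram = No


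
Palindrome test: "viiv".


Word: "viiv"
Reversed: "viiv"
Forward == Backward? viiv == viiv
Palindrome = Yes


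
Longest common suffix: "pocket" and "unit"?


Word 1: "pocket"
Word 2: "unit"
Comparing from end:
  Pos -1: 't' == 't'
  Pos -2: 'e' != 'i' (stop)
LCS = "t" (length 1)


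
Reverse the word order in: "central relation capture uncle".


Original: "central relation capture uncle"
Words (1..n): central | relation | capture | uncle
Reversed (n..1): uncle | capture | relation | central
Result = "uncle capture relation central"


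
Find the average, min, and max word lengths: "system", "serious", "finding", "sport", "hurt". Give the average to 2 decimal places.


Lengths: "system"=6, "serious"=7, "finding"=7, "sport"=5, "hurt"=4
Sum = 29, Count = 5
Average = 29/5 = 5.80
= avg=5.80, min=4, max=7


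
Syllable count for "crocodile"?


Word: "crocodile"
Syllable breakdown: croc · o · dile
Counting: 3 parts
= 3 syllables


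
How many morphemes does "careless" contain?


Word: "careless"
Morphemes: care | -less
Each morpheme carries meaning
= 2 morphemes


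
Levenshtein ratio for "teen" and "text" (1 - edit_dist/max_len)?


Word 1: "teen" (length 4)
Word 2: "text" (length 4)
One optimal edit sequence:
  1. keep 't'
  2. keep 'e'
  3. substitute 'e' -> 'x'  (+1)
  4. substitute 'n' -> 't'  (+1)
Edit distance = 2
Max length = max(4, 4) = 4
Similarity = 1 - 2/4
= 0.5000


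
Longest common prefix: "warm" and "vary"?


Word 1: "warm"
Word 2: "vary"
Comparing from start:
  Pos 0: 'w' != 'v' (stop)
LCP = "" (length 0)


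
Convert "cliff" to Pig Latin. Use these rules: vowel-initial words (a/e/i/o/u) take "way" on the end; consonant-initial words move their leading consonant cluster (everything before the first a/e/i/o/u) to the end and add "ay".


Word: "cliff"
Starts with consonant(s) → move to end, add 'ay'
Consonant cluster: "cl"
Pig Latin = "iffclay"
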